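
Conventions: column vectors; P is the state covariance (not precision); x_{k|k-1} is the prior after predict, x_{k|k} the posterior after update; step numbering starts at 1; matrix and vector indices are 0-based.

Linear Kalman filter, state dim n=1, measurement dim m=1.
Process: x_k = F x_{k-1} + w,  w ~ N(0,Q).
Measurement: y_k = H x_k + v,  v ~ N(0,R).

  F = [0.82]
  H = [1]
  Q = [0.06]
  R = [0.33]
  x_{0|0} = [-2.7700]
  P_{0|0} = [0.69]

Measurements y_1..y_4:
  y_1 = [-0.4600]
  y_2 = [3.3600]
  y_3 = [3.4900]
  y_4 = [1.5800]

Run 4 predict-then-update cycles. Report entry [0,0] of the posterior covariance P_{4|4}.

P_post[0,0] = 0.0917

step 1: x^-=[-2.2714]  P^-=[0.5240]  S=[0.8540]  K=[0.6136]  nu=[1.8114]  x^+=[-1.1600]  P^+=[0.2025]
step 2: x^-=[-0.9512]  P^-=[0.1961]  S=[0.5261]  K=[0.3728]  nu=[4.3112]  x^+=[0.6560]  P^+=[0.1230]
step 3: x^-=[0.5379]  P^-=[0.1427]  S=[0.4727]  K=[0.3019]  nu=[2.9521]  x^+=[1.4292]  P^+=[0.0996]
step 4: x^-=[1.1719]  P^-=[0.1270]  S=[0.4570]  K=[0.2779]  nu=[0.4081]  x^+=[1.2853]  P^+=[0.0917]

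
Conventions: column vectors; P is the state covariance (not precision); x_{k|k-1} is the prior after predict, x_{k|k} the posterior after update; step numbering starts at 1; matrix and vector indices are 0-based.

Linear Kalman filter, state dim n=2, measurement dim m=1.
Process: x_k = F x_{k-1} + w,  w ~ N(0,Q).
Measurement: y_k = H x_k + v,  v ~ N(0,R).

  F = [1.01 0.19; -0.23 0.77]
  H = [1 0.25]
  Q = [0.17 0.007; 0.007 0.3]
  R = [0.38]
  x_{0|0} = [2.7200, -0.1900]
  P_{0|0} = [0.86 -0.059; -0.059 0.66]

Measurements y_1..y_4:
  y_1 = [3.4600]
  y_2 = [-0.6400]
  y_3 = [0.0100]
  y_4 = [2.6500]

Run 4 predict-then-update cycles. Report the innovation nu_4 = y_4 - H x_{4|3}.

step 1: x^-=[2.7111, -0.7719]  P^-=[1.0485 -0.1395; -0.1395 0.7577]  S=[1.4061]  K=[0.7209; 0.0355]  nu=[0.9419]  x^+=[3.3901, -0.7385]  P^+=[0.3178 -0.1755; -0.1755 0.7559]
step 2: x^-=[3.2837, -1.3483]  P^-=[0.4541 -0.0850; -0.0850 0.8272]  S=[0.8433]  K=[0.5133; 0.1444]  nu=[-3.5866]  x^+=[1.4427, -1.8661]  P^+=[0.2319 -0.1475; -0.1475 0.8096]
step 3: x^-=[1.1025, -1.7687]  P^-=[0.3792 -0.0367; -0.0367 0.8445]  S=[0.7936]  K=[0.4662; 0.2198]  nu=[-0.6504]  x^+=[0.7993, -1.9116]  P^+=[0.2067 -0.1180; -0.1180 0.8062]
step 4: x^-=[0.4441, -1.6558]  P^-=[0.3646 -0.0097; -0.0097 0.8307]  S=[0.7917]  K=[0.4575; 0.2501]  nu=[2.6199]  x^+=[1.6427, -1.0007]  P^+=[0.1989 -0.1003; -0.1003 0.7812]

innov = [2.6199]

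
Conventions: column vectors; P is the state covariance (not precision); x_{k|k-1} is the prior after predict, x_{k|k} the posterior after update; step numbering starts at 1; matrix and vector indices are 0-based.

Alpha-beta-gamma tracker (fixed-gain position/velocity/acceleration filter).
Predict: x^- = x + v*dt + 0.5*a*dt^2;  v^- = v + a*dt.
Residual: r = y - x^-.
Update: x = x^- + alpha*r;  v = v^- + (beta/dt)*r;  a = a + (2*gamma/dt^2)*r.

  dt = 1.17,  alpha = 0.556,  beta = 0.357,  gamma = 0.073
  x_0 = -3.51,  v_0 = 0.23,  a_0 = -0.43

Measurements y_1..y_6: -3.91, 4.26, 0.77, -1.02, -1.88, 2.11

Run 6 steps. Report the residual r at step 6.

resid = 3.8492

step 1: x_pred=-3.5352  r=-0.3748  x^+=-3.7436  v^+=-0.3875  a^+=-0.4700
step 2: x_pred=-4.5186  r=8.7786  x^+=0.3623  v^+=1.7413  a^+=0.4663
step 3: x_pred=2.7188  r=-1.9488  x^+=1.6352  v^+=1.6922  a^+=0.2585
step 4: x_pred=3.7921  r=-4.8121  x^+=1.1166  v^+=0.5263  a^+=-0.2548
step 5: x_pred=1.5580  r=-3.4380  x^+=-0.3535  v^+=-0.8208  a^+=-0.6214
step 6: x_pred=-1.7392  r=3.8492  x^+=0.4010  v^+=-0.3734  a^+=-0.2109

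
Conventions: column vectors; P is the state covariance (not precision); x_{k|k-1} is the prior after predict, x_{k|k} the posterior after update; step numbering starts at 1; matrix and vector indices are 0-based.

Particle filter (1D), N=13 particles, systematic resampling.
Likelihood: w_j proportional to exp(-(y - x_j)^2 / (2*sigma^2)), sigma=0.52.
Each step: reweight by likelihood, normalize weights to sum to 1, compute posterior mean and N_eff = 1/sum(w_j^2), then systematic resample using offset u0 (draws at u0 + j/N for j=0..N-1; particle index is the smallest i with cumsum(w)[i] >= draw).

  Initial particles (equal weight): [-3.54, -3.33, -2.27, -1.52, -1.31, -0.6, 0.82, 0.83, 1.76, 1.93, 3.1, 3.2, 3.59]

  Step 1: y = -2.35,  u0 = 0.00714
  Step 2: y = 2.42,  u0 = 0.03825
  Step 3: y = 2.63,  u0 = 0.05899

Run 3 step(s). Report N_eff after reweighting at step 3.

step 1: w=[0.0442, 0.1027, 0.5993, 0.1696, 0.0821, 0.0021, 0.0000, 0.0000, 0.0000, 0.0000, 0.0000, 0.0000, 0.0000]  mean=-2.2255  Neff=2.4561  idx=[0, 1, 2, 2, 2, 2, 2, 2, 2, 2, 3, 3, 4]
step 2: w=[0.0000, 0.0000, 0.0000, 0.0000, 0.0000, 0.0000, 0.0000, 0.0000, 0.0000, 0.0000, 0.0462, 0.0462, 0.9076]  mean=-1.3294  Neff=1.2076  idx=[10, 12, 12, 12, 12, 12, 12, 12, 12, 12, 12, 12, 12]
step 3: w=[0.0036, 0.0830, 0.0830, 0.0830, 0.0830, 0.0830, 0.0830, 0.0830, 0.0830, 0.0830, 0.0830, 0.0830, 0.0830]  mean=-1.3108  Neff=12.0847  idx=[1, 2, 3, 4, 5, 6, 7, 8, 9, 10, 10, 11, 12]

N_eff = 12.0847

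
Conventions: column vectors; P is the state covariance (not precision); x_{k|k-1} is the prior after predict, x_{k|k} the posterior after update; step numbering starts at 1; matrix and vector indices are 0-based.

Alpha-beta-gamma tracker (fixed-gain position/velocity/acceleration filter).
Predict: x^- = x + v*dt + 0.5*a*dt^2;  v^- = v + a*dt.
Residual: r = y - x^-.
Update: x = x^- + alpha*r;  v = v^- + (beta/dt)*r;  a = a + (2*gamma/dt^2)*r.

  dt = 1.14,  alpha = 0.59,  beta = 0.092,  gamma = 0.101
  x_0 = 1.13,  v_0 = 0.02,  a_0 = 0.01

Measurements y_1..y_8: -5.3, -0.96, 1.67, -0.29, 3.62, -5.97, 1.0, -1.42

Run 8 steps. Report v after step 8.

step 1: x_pred=1.1593  r=-6.4593  x^+=-2.6517  v^+=-0.4899  a^+=-0.9940
step 2: x_pred=-3.8560  r=2.8960  x^+=-2.1474  v^+=-1.3893  a^+=-0.5438
step 3: x_pred=-4.0846  r=5.7546  x^+=-0.6894  v^+=-1.5449  a^+=0.3506
step 4: x_pred=-2.2227  r=1.9327  x^+=-1.0824  v^+=-0.9892  a^+=0.6510
step 5: x_pred=-1.7871  r=5.4071  x^+=1.4031  v^+=0.1893  a^+=1.4914
step 6: x_pred=2.5880  r=-8.5580  x^+=-2.4612  v^+=1.1989  a^+=0.1613
step 7: x_pred=-0.9897  r=1.9897  x^+=0.1842  v^+=1.5433  a^+=0.4705
step 8: x_pred=2.2493  r=-3.6693  x^+=0.0844  v^+=1.7836  a^+=-0.0998

v_post = 1.7836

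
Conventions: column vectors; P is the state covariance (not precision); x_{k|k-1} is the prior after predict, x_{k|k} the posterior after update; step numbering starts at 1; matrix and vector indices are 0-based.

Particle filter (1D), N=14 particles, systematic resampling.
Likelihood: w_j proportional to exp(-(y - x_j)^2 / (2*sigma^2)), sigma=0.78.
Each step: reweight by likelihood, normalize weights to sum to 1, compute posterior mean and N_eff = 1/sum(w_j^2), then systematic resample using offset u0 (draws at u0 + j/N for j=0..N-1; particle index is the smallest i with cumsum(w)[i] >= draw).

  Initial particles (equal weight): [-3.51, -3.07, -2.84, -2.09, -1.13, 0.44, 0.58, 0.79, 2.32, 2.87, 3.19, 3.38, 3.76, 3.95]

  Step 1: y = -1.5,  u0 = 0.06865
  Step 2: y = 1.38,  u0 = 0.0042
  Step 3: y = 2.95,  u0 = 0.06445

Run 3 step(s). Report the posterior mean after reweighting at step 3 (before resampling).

step 1: w=[0.0170, 0.0620, 0.1074, 0.3529, 0.4198, 0.0213, 0.0134, 0.0063, 0.0000, 0.0000, 0.0000, 0.0000, 0.0000, 0.0000]  mean=-1.7445  Neff=3.1541  idx=[1, 2, 3, 3, 3, 3, 3, 4, 4, 4, 4, 4, 4, 7]
step 2: w=[0.0000, 0.0000, 0.0001, 0.0001, 0.0001, 0.0001, 0.0001, 0.0072, 0.0072, 0.0072, 0.0072, 0.0072, 0.0072, 0.9566]  mean=0.7063  Neff=1.0925  idx=[7, 13, 13, 13, 13, 13, 13, 13, 13, 13, 13, 13, 13, 13]
step 3: w=[0.0000, 0.0769, 0.0769, 0.0769, 0.0769, 0.0769, 0.0769, 0.0769, 0.0769, 0.0769, 0.0769, 0.0769, 0.0769, 0.0769]  mean=0.7900  Neff=13.0001  idx=[1, 2, 3, 4, 5, 6, 7, 8, 9, 10, 11, 12, 12, 13]

post_mean = 0.7900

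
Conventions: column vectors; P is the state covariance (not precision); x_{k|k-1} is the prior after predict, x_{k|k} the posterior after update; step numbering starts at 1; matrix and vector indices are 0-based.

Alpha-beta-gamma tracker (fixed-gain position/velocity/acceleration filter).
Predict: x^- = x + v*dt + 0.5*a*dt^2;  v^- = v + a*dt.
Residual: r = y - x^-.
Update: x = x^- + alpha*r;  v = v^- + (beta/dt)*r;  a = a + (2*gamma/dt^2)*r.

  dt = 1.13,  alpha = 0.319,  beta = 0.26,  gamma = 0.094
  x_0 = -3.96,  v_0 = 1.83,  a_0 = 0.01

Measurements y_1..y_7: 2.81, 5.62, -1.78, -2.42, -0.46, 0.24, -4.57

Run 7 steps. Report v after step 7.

v_post = -6.9904

step 1: x_pred=-1.8857  r=4.6957  x^+=-0.3878  v^+=2.9217  a^+=0.7014
step 2: x_pred=3.3616  r=2.2584  x^+=4.0820  v^+=4.2339  a^+=1.0339
step 3: x_pred=9.5264  r=-11.3064  x^+=5.9197  v^+=2.8007  a^+=-0.6308
step 4: x_pred=8.6817  r=-11.1017  x^+=5.1403  v^+=-0.4665  a^+=-2.2653
step 5: x_pred=3.1669  r=-3.6269  x^+=2.0099  v^+=-3.8608  a^+=-2.7993
step 6: x_pred=-4.1400  r=4.3800  x^+=-2.7428  v^+=-6.0162  a^+=-2.1544
step 7: x_pred=-10.9166  r=6.3466  x^+=-8.8920  v^+=-6.9904  a^+=-1.2200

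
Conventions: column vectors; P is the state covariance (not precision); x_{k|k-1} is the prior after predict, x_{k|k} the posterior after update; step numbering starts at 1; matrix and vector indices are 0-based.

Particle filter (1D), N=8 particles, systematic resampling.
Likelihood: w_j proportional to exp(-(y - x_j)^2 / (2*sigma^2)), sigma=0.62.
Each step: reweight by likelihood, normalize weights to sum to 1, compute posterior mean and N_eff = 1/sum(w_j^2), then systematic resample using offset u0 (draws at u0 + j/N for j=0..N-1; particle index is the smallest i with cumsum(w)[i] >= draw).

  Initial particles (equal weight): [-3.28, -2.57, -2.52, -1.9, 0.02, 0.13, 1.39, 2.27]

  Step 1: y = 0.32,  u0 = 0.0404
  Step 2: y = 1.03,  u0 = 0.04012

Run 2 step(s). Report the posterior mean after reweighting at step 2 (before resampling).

post_mean = 0.4511

step 1: w=[0.0000, 0.0000, 0.0000, 0.0008, 0.4281, 0.4592, 0.1085, 0.0034]  mean=0.2253  Neff=2.4639  idx=[4, 4, 4, 4, 5, 5, 5, 6]
step 2: w=[0.0899, 0.0899, 0.0899, 0.0899, 0.1181, 0.1181, 0.1181, 0.2862]  mean=0.4511  Neff=6.4078  idx=[0, 1, 3, 4, 5, 6, 7, 7]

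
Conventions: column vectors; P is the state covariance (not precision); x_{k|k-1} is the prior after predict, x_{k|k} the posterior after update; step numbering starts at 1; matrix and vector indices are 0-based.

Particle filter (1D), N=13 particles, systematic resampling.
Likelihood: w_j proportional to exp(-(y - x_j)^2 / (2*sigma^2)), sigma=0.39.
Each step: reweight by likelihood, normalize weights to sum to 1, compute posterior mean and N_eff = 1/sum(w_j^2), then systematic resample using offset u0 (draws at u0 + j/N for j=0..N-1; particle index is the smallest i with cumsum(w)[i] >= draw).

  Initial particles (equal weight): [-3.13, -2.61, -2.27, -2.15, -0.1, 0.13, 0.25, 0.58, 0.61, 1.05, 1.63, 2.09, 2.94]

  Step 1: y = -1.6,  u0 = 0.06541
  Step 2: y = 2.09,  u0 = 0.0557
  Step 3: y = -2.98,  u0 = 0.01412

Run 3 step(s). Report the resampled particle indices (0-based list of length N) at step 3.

step 1: w=[0.0007, 0.0551, 0.3602, 0.5829, 0.0010, 0.0001, 0.0000, 0.0000, 0.0000, 0.0000, 0.0000, 0.0000, 0.0000]  mean=-2.2170  Neff=2.1161  idx=[2, 2, 2, 2, 2, 3, 3, 3, 3, 3, 3, 3, 3]
step 2: w=[0.0041, 0.0041, 0.0041, 0.0041, 0.0041, 0.1224, 0.1224, 0.1224, 0.1224, 0.1224, 0.1224, 0.1224, 0.1224]  mean=-2.1525  Neff=8.3339  idx=[5, 5, 6, 7, 7, 8, 9, 9, 10, 10, 11, 12, 12]
step 3: w=[0.0769, 0.0769, 0.0769, 0.0769, 0.0769, 0.0769, 0.0769, 0.0769, 0.0769, 0.0769, 0.0769, 0.0769, 0.0769]  mean=-2.1500  Neff=13.0000  idx=[0, 1, 2, 3, 4, 5, 6, 7, 8, 9, 10, 11, 12]

resampled_idx = [0, 1, 2, 3, 4, 5, 6, 7, 8, 9, 10, 11, 12]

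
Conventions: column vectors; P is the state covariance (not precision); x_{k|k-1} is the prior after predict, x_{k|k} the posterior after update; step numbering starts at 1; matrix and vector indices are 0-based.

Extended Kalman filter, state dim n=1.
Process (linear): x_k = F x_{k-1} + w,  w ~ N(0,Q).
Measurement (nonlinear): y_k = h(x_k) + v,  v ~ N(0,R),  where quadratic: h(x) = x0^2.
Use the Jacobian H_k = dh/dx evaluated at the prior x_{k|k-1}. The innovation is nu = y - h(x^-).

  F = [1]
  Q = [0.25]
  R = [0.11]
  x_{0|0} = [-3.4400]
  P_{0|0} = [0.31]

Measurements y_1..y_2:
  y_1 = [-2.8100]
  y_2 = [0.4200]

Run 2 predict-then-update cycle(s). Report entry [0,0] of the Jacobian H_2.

step 1: x^-=[-3.4400]  P^-=[0.5600]  H_jac=[-6.8800]  S=[26.6173]  K=[-0.1447]  nu=[-14.6436]  x^+=[-1.3204]  P^+=[0.0023]
step 2: x^-=[-1.3204]  P^-=[0.2523]  H_jac=[-2.6407]  S=[1.8695]  K=[-0.3564]  nu=[-1.3234]  x^+=[-0.8487]  P^+=[0.0148]

H_jac[0,0] = -2.6407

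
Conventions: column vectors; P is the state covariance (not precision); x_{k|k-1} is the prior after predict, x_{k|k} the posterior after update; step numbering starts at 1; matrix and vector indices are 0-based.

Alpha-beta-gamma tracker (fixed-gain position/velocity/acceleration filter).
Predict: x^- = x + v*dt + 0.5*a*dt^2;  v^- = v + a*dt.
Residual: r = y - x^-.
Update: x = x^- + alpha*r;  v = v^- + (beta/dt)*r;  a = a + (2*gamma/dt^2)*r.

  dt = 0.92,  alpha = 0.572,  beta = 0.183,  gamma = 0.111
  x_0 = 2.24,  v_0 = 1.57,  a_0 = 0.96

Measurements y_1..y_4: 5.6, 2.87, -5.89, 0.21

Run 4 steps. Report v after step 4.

step 1: x_pred=4.0907  r=1.5093  x^+=4.9540  v^+=2.7534  a^+=1.3559
step 2: x_pred=8.0610  r=-5.1910  x^+=5.0917  v^+=2.9683  a^+=-0.0056
step 3: x_pred=7.8202  r=-13.7102  x^+=-0.0221  v^+=0.2360  a^+=-3.6016
step 4: x_pred=-1.3292  r=1.5392  x^+=-0.4488  v^+=-2.7714  a^+=-3.1979

v_post = -2.7714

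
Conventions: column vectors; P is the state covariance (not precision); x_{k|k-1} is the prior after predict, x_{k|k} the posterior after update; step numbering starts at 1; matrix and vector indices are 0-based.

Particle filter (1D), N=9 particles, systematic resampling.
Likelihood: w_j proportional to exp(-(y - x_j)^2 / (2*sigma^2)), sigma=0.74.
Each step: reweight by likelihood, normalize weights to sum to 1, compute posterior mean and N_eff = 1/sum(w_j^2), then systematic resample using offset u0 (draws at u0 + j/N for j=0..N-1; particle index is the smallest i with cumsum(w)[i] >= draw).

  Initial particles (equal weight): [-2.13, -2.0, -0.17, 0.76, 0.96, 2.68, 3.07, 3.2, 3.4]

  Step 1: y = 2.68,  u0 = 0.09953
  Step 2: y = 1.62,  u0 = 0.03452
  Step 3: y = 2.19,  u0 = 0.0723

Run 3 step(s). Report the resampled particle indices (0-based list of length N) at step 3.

step 1: w=[0.0000, 0.0000, 0.0002, 0.0102, 0.0199, 0.2961, 0.2577, 0.2314, 0.1845]  mean=2.9793  Neff=4.1290  idx=[5, 5, 5, 6, 6, 7, 7, 8, 8]
step 2: w=[0.2128, 0.2128, 0.2128, 0.0871, 0.0871, 0.0608, 0.0608, 0.0329, 0.0329]  mean=2.8585  Neff=6.2260  idx=[0, 0, 1, 1, 2, 2, 3, 4, 6]
step 3: w=[0.1296, 0.1296, 0.1296, 0.1296, 0.1296, 0.1296, 0.0795, 0.0795, 0.0636]  mean=2.7751  Neff=8.5173  idx=[0, 1, 2, 3, 3, 4, 5, 6, 8]

resampled_idx = [0, 1, 2, 3, 3, 4, 5, 6, 8]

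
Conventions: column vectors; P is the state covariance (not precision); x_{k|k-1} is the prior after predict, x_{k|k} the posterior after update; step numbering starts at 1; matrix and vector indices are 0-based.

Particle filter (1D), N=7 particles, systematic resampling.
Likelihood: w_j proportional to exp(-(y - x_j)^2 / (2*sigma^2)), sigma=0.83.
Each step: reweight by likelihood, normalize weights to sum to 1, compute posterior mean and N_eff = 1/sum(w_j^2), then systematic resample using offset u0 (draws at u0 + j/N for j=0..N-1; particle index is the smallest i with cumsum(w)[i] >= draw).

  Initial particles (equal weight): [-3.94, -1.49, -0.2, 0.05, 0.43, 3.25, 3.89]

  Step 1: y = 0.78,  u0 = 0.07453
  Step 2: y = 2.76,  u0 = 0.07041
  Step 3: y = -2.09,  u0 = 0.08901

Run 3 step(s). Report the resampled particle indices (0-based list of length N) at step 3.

step 1: w=[0.0000, 0.0112, 0.2340, 0.3191, 0.4298, 0.0056, 0.0004]  mean=0.1572  Neff=2.9290  idx=[2, 2, 3, 3, 4, 4, 4]
step 2: w=[0.0242, 0.0242, 0.0678, 0.0678, 0.2720, 0.2720, 0.2720]  mean=0.3480  Neff=4.3040  idx=[2, 4, 4, 5, 5, 6, 6]
step 3: w=[0.3760, 0.1040, 0.1040, 0.1040, 0.1040, 0.1040, 0.1040]  mean=0.2871  Neff=4.8479  idx=[0, 0, 0, 2, 3, 5, 6]

resampled_idx = [0, 0, 0, 2, 3, 5, 6]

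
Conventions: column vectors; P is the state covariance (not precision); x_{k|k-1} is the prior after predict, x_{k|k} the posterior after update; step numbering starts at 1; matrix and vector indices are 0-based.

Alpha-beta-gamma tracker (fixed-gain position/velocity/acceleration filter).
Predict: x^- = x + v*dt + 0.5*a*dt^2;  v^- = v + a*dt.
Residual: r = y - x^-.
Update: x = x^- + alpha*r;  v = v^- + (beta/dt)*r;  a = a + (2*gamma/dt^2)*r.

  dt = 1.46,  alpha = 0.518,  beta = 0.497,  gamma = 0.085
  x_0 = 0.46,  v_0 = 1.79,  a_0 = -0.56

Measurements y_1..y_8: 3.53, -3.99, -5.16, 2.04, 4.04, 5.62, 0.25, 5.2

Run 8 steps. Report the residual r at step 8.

step 1: x_pred=2.4766  r=1.0534  x^+=3.0222  v^+=1.3310  a^+=-0.4760
step 2: x_pred=4.4582  r=-8.4482  x^+=0.0820  v^+=-2.2398  a^+=-1.1497
step 3: x_pred=-4.4135  r=-0.7465  x^+=-4.8002  v^+=-4.1726  a^+=-1.2093
step 4: x_pred=-12.1810  r=14.2210  x^+=-4.8145  v^+=-1.0971  a^+=-0.0751
step 5: x_pred=-6.4964  r=10.5364  x^+=-1.0385  v^+=2.3799  a^+=0.7652
step 6: x_pred=3.2516  r=2.3684  x^+=4.4784  v^+=4.3033  a^+=0.9541
step 7: x_pred=11.7780  r=-11.5280  x^+=5.8065  v^+=1.7719  a^+=0.0347
step 8: x_pred=8.4305  r=-3.2305  x^+=6.7571  v^+=0.7229  a^+=-0.2230

resid = -3.2305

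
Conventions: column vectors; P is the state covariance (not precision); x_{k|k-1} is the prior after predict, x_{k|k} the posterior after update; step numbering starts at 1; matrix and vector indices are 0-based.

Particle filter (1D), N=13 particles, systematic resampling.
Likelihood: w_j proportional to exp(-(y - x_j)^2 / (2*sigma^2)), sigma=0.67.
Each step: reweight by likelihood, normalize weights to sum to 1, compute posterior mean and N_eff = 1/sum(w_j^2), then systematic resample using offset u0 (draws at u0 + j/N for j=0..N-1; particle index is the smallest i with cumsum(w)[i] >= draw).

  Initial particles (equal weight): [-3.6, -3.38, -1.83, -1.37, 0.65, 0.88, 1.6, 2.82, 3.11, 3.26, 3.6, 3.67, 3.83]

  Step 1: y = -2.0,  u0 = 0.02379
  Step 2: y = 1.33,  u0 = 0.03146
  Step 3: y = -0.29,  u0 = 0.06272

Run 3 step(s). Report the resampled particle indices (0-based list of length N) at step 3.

resampled_idx = [1, 2, 3, 4, 5, 6, 7, 8, 9, 9, 10, 11, 12]

step 1: w=[0.0323, 0.0670, 0.5412, 0.3592, 0.0002, 0.0001, 0.0000, 0.0000, 0.0000, 0.0000, 0.0000, 0.0000, 0.0000]  mean=-1.8251  Neff=2.3393  idx=[0, 2, 2, 2, 2, 2, 2, 2, 2, 3, 3, 3, 3]
step 2: w=[0.0000, 0.0113, 0.0113, 0.0113, 0.0113, 0.0113, 0.0113, 0.0113, 0.0113, 0.2274, 0.2274, 0.2274, 0.2274]  mean=-1.4116  Neff=4.8104  idx=[3, 9, 9, 9, 10, 10, 10, 11, 11, 11, 12, 12, 12]
step 3: w=[0.0213, 0.0816, 0.0816, 0.0816, 0.0816, 0.0816, 0.0816, 0.0816, 0.0816, 0.0816, 0.0816, 0.0816, 0.0816]  mean=-1.3798  Neff=12.4573  idx=[1, 2, 3, 4, 5, 6, 7, 8, 9, 9, 10, 11, 12]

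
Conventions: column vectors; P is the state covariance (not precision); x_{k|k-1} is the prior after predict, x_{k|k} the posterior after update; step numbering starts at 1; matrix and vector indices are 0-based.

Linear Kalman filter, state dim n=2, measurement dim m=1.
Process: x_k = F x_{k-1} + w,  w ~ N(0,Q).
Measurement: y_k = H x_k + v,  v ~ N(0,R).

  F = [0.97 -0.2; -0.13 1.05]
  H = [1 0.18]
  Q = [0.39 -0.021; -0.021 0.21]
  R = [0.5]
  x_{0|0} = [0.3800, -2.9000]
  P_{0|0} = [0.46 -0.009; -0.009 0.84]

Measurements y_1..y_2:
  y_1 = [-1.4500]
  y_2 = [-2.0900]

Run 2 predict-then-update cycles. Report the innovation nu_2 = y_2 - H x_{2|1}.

innov = [-1.9333]

step 1: x^-=[0.9486, -3.0944]  P^-=[0.8599 -0.2648; -0.2648 1.1463]  S=[1.3017]  K=[0.6240; -0.0449]  nu=[-1.8416]  x^+=[-0.2005, -3.0117]  P^+=[0.3531 -0.2283; -0.2283 1.1437]
step 2: x^-=[0.4078, -3.1362]  P^-=[0.8566 -0.5442; -0.5442 1.5392]  S=[1.2105]  K=[0.6267; -0.2207]  nu=[-1.9333]  x^+=[-0.8037, -2.7096]  P^+=[0.3812 -0.3768; -0.3768 1.4803]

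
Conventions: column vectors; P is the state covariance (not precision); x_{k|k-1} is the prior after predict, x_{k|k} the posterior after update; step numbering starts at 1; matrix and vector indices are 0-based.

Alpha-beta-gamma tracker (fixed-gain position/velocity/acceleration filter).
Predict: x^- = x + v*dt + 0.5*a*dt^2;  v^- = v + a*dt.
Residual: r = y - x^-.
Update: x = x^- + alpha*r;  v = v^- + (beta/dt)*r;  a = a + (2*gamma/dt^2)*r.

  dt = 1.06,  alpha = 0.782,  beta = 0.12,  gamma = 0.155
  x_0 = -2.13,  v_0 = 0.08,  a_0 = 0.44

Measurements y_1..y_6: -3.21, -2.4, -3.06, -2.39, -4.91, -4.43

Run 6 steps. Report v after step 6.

step 1: x_pred=-1.7980  r=-1.4120  x^+=-2.9022  v^+=0.3866  a^+=0.0504
step 2: x_pred=-2.4641  r=0.0641  x^+=-2.4140  v^+=0.4473  a^+=0.0681
step 3: x_pred=-1.9016  r=-1.1584  x^+=-2.8075  v^+=0.3883  a^+=-0.2515
step 4: x_pred=-2.5371  r=0.1471  x^+=-2.4221  v^+=0.1384  a^+=-0.2109
step 5: x_pred=-2.3938  r=-2.5162  x^+=-4.3615  v^+=-0.3700  a^+=-0.9051
step 6: x_pred=-5.2621  r=0.8321  x^+=-4.6114  v^+=-1.2352  a^+=-0.6755

v_post = -1.2352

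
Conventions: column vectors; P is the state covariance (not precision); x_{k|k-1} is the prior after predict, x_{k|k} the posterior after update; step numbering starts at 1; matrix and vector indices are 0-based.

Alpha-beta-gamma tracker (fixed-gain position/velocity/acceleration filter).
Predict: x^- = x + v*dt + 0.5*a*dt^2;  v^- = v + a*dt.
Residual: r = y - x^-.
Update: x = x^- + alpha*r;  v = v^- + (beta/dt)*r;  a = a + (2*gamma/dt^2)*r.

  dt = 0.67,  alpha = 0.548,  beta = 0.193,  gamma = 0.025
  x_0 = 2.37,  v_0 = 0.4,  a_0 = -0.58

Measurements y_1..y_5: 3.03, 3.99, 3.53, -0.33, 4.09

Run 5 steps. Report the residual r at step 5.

step 1: x_pred=2.5078  r=0.5222  x^+=2.7940  v^+=0.1618  a^+=-0.5218
step 2: x_pred=2.7853  r=1.2047  x^+=3.4455  v^+=0.1592  a^+=-0.3877
step 3: x_pred=3.4651  r=0.0649  x^+=3.5007  v^+=-0.0818  a^+=-0.3804
step 4: x_pred=3.3605  r=-3.6905  x^+=1.3381  v^+=-1.3998  a^+=-0.7915
step 5: x_pred=0.2226  r=3.8674  x^+=2.3419  v^+=-0.8160  a^+=-0.3607

resid = 3.8674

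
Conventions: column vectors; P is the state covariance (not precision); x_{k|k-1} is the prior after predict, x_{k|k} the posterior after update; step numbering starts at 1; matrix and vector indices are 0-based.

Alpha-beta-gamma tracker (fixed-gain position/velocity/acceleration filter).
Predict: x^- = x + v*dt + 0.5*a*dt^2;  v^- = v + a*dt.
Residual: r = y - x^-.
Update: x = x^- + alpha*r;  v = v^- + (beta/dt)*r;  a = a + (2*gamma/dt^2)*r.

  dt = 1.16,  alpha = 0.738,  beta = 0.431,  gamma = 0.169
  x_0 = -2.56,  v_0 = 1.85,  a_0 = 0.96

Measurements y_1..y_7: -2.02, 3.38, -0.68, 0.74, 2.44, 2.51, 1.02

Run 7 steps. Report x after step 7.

x_post = 0.8755

step 1: x_pred=0.2319  r=-2.2519  x^+=-1.4300  v^+=2.1269  a^+=0.3944
step 2: x_pred=1.3025  r=2.0775  x^+=2.8357  v^+=3.3562  a^+=0.9162
step 3: x_pred=7.3454  r=-8.0254  x^+=1.4226  v^+=1.4372  a^+=-1.0997
step 4: x_pred=2.3499  r=-1.6099  x^+=1.1618  v^+=-0.4366  a^+=-1.5041
step 5: x_pred=-0.3566  r=2.7966  x^+=1.7073  v^+=-1.1423  a^+=-0.8016
step 6: x_pred=-0.1571  r=2.6671  x^+=1.8112  v^+=-1.0812  a^+=-0.1317
step 7: x_pred=0.4685  r=0.5515  x^+=0.8755  v^+=-1.0290  a^+=0.0069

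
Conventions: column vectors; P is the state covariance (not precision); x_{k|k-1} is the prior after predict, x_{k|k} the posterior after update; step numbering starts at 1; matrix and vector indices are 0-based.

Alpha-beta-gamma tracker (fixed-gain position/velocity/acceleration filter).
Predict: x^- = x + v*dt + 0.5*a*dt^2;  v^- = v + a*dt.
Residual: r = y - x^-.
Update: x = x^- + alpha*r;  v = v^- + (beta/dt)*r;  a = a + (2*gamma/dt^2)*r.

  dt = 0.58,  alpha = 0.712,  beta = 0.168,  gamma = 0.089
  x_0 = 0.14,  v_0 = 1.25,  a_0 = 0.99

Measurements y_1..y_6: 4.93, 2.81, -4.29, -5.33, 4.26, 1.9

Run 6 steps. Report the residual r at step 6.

step 1: x_pred=1.0315  r=3.8985  x^+=3.8072  v^+=2.9534  a^+=3.0528
step 2: x_pred=6.0337  r=-3.2237  x^+=3.7384  v^+=3.7903  a^+=1.3470
step 3: x_pred=6.1634  r=-10.4534  x^+=-1.2794  v^+=1.5437  a^+=-4.1842
step 4: x_pred=-1.0879  r=-4.2421  x^+=-4.1083  v^+=-2.1119  a^+=-6.4288
step 5: x_pred=-6.4145  r=10.6745  x^+=1.1858  v^+=-2.7487  a^+=-0.7806
step 6: x_pred=-0.5398  r=2.4398  x^+=1.1973  v^+=-2.4947  a^+=0.5104

resid = 2.4398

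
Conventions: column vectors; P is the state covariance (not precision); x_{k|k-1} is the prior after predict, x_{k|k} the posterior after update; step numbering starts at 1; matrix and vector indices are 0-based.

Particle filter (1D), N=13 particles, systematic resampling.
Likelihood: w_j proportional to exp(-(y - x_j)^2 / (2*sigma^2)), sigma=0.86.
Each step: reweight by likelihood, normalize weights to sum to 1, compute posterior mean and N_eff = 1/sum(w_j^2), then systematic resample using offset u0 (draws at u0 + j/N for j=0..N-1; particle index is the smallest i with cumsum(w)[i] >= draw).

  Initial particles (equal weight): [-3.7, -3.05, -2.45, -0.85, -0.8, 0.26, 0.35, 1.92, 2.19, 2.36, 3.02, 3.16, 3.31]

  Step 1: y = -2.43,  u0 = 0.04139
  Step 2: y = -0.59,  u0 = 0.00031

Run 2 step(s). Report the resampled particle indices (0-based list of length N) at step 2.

step 1: w=[0.1360, 0.3121, 0.4046, 0.0749, 0.0672, 0.0030, 0.0022, 0.0000, 0.0000, 0.0000, 0.0000, 0.0000, 0.0000]  mean=-2.5624  Neff=3.4510  idx=[0, 0, 1, 1, 1, 1, 2, 2, 2, 2, 2, 3, 4]
step 2: w=[0.0006, 0.0006, 0.0067, 0.0067, 0.0067, 0.0067, 0.0389, 0.0389, 0.0389, 0.0389, 0.0389, 0.3855, 0.3917]  mean=-1.2045  Neff=3.2276  idx=[0, 7, 9, 11, 11, 11, 11, 11, 12, 12, 12, 12, 12]

resampled_idx = [0, 7, 9, 11, 11, 11, 11, 11, 12, 12, 12, 12, 12]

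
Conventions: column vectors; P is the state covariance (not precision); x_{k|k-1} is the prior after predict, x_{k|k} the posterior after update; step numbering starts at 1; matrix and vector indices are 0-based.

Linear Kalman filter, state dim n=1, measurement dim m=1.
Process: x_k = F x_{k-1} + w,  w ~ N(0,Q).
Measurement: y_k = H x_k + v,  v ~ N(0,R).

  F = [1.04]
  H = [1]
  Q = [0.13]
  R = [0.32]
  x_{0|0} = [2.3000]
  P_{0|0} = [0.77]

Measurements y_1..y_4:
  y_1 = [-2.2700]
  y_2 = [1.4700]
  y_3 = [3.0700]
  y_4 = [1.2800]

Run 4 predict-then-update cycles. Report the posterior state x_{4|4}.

x_post = [1.5226]

step 1: x^-=[2.3920]  P^-=[0.9628]  S=[1.2828]  K=[0.7506]  nu=[-4.6620]  x^+=[-1.1071]  P^+=[0.2402]
step 2: x^-=[-1.1514]  P^-=[0.3898]  S=[0.7098]  K=[0.5492]  nu=[2.6214]  x^+=[0.2882]  P^+=[0.1757]
step 3: x^-=[0.2997]  P^-=[0.3201]  S=[0.6401]  K=[0.5001]  nu=[2.7703]  x^+=[1.6850]  P^+=[0.1600]
step 4: x^-=[1.7524]  P^-=[0.3031]  S=[0.6231]  K=[0.4864]  nu=[-0.4724]  x^+=[1.5226]  P^+=[0.1557]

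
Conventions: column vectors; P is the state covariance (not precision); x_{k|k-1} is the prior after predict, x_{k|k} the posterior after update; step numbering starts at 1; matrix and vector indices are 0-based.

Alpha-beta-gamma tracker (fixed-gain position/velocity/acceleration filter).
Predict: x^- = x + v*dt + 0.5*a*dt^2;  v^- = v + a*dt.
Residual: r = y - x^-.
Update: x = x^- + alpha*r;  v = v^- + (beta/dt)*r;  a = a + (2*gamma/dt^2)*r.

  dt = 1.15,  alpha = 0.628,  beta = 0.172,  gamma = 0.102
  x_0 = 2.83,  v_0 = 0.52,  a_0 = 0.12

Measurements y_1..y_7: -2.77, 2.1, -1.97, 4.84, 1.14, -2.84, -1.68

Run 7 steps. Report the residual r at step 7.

step 1: x_pred=3.5073  r=-6.2774  x^+=-0.4348  v^+=-0.2809  a^+=-0.8483
step 2: x_pred=-1.3188  r=3.4188  x^+=0.8282  v^+=-0.7451  a^+=-0.3209
step 3: x_pred=-0.2409  r=-1.7291  x^+=-1.3268  v^+=-1.3728  a^+=-0.5877
step 4: x_pred=-3.2941  r=8.1341  x^+=1.8141  v^+=-0.8320  a^+=0.6670
step 5: x_pred=1.2984  r=-0.1584  x^+=1.1989  v^+=-0.0886  a^+=0.6426
step 6: x_pred=1.5219  r=-4.3619  x^+=-1.2174  v^+=-0.0020  a^+=-0.0302
step 7: x_pred=-1.2397  r=-0.4403  x^+=-1.5162  v^+=-0.1026  a^+=-0.0981

resid = -0.4403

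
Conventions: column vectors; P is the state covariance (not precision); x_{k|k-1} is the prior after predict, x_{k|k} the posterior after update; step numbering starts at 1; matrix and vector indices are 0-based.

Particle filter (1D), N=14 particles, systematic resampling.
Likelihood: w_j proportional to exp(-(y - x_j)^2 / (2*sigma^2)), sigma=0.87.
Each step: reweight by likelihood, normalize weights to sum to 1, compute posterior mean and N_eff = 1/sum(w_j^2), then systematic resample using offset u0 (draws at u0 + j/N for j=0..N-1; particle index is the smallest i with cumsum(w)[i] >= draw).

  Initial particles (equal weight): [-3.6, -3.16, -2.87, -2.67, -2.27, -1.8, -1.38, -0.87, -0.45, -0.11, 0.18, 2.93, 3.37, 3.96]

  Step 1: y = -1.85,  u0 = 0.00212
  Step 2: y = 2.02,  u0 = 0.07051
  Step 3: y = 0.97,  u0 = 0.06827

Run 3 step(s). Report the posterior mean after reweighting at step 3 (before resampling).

step 1: w=[0.0247, 0.0601, 0.0939, 0.1197, 0.1662, 0.1864, 0.1613, 0.0990, 0.0511, 0.0253, 0.0123, 0.0000, 0.0000, 0.0000]  mean=-1.9130  Neff=7.7541  idx=[0, 1, 2, 3, 3, 4, 4, 5, 5, 5, 6, 6, 7, 8]
step 2: w=[0.0000, 0.0000, 0.0000, 0.0000, 0.0000, 0.0002, 0.0002, 0.0028, 0.0028, 0.0028, 0.0210, 0.0210, 0.1749, 0.7740]  mean=-0.5750  Neff=1.5858  idx=[12, 12, 12, 13, 13, 13, 13, 13, 13, 13, 13, 13, 13, 13]
step 3: w=[0.0331, 0.0331, 0.0331, 0.0819, 0.0819, 0.0819, 0.0819, 0.0819, 0.0819, 0.0819, 0.0819, 0.0819, 0.0819, 0.0819]  mean=-0.4918  Neff=12.9825  idx=[2, 3, 4, 5, 6, 6, 7, 8, 9, 10, 11, 12, 13, 13]

post_mean = -0.4918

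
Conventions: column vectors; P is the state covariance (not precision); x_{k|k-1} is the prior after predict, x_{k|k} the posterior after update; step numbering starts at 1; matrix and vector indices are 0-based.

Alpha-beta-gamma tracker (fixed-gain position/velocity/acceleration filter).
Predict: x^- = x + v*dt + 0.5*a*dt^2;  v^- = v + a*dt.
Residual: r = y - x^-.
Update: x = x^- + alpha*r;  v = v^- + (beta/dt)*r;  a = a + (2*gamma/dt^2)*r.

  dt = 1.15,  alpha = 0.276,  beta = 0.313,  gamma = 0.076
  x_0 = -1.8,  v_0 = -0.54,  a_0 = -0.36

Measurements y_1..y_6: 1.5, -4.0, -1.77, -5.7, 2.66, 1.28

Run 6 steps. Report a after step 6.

step 1: x_pred=-2.6591  r=4.1591  x^+=-1.5112  v^+=0.1780  a^+=0.1180
step 2: x_pred=-1.2284  r=-2.7716  x^+=-1.9934  v^+=-0.4406  a^+=-0.2005
step 3: x_pred=-2.6327  r=0.8627  x^+=-2.3946  v^+=-0.4364  a^+=-0.1014
step 4: x_pred=-2.9636  r=-2.7364  x^+=-3.7188  v^+=-1.2978  a^+=-0.4159
step 5: x_pred=-5.4863  r=8.1463  x^+=-3.2379  v^+=0.4411  a^+=0.5204
step 6: x_pred=-2.3865  r=3.6665  x^+=-1.3746  v^+=2.0375  a^+=0.9418

a_post = 0.9418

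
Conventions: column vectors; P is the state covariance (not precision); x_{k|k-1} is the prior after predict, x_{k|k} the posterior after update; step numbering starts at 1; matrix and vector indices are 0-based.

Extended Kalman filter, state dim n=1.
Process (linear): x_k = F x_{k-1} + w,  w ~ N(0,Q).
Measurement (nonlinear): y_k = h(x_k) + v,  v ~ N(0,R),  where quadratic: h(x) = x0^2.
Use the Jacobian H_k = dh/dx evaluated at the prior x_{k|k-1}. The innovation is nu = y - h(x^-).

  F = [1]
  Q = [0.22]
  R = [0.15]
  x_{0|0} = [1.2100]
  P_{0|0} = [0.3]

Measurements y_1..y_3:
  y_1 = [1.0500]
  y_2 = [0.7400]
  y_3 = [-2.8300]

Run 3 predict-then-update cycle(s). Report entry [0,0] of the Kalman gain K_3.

K[0,0] = 0.4696

step 1: x^-=[1.2100]  P^-=[0.5200]  H_jac=[2.4200]  S=[3.1953]  K=[0.3938]  nu=[-0.4141]  x^+=[1.0469]  P^+=[0.0244]
step 2: x^-=[1.0469]  P^-=[0.2444]  H_jac=[2.0938]  S=[1.2215]  K=[0.4189]  nu=[-0.3560]  x^+=[0.8978]  P^+=[0.0300]
step 3: x^-=[0.8978]  P^-=[0.2500]  H_jac=[1.7955]  S=[0.9560]  K=[0.4696]  nu=[-3.6360]  x^+=[-0.8095]  P^+=[0.0392]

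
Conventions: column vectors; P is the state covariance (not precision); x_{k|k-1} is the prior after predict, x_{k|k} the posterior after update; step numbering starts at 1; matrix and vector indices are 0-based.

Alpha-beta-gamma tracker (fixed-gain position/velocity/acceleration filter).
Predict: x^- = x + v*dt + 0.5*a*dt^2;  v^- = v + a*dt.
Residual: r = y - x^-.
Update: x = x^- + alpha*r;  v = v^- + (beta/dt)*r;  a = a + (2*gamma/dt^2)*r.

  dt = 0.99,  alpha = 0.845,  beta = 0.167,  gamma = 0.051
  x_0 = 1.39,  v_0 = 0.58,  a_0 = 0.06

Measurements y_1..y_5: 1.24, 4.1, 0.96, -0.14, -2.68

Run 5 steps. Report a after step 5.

a_post = -0.6594

step 1: x_pred=1.9936  r=-0.7536  x^+=1.3568  v^+=0.5123  a^+=-0.0184
step 2: x_pred=1.8549  r=2.2451  x^+=3.7520  v^+=0.8727  a^+=0.2152
step 3: x_pred=4.7215  r=-3.7615  x^+=1.5430  v^+=0.4513  a^+=-0.1762
step 4: x_pred=1.9034  r=-2.0434  x^+=0.1767  v^+=-0.0679  a^+=-0.3889
step 5: x_pred=-0.0811  r=-2.5989  x^+=-2.2772  v^+=-0.8913  a^+=-0.6594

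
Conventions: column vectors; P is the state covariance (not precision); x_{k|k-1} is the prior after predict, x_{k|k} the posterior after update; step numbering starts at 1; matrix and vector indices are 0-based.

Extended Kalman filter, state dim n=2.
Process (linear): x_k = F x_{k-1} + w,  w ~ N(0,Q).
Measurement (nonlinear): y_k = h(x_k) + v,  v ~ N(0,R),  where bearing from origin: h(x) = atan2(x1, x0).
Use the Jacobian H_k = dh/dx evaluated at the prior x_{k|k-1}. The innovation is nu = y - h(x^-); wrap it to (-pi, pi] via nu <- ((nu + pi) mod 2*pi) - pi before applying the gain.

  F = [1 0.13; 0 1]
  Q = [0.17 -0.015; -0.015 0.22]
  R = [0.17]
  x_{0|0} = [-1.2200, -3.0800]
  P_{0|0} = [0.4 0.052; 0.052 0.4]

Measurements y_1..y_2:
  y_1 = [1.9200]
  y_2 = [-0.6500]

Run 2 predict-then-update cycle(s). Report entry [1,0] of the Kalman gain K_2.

K[1,0] = -0.6536

step 1: x^-=[-1.6204, -3.0800]  P^-=[0.5903 0.0890; 0.0890 0.6200]  H_jac=[0.2543 -0.1338]  S=[0.2132]  K=[0.6482; -0.2829]  nu=[-2.3081]  x^+=[-3.1164, -2.4271]  P^+=[0.5007 0.1281; 0.1281 0.6029]
step 2: x^-=[-3.4319, -2.4271]  P^-=[0.7142 0.1915; 0.1915 0.8229]  H_jac=[0.1374 -0.1942]  S=[0.2043]  K=[0.2982; -0.6536]  nu=[1.8760]  x^+=[-2.8726, -3.6533]  P^+=[0.6960 0.2313; 0.2313 0.7357]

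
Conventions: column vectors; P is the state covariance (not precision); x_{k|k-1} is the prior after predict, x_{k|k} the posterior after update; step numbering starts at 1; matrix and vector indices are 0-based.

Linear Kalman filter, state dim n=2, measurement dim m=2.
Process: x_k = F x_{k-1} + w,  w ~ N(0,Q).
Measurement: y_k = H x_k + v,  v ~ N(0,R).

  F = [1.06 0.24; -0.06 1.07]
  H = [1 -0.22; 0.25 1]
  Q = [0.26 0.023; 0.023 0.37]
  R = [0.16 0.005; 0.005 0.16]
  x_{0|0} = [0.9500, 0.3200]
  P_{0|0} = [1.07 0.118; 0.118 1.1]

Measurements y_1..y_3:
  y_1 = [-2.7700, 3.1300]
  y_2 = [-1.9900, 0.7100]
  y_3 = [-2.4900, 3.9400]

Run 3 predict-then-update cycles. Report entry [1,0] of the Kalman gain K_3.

K[1,0] = -0.1622

step 1: x^-=[1.0838, 0.2854]  P^-=[1.5857 0.3696; 0.3696 1.6181]  S=[1.6614 0.3947; 0.3947 2.0620]  K=[0.8562 0.2076; -0.1979 0.8674]  nu=[-3.7910, 2.5736]  x^+=[-1.6277, 3.2680]  P^+=[0.1386 0.0028; 0.0028 0.1371]
step 2: x^-=[-0.9410, 3.5944]  P^-=[0.4251 0.0526; 0.0526 0.5271]  S=[0.5875 0.0450; 0.0450 0.7399]  K=[0.6907 0.1727; -0.1646 0.7401]  nu=[-0.2582, -2.6492]  x^+=[-1.5768, 1.6763]  P^+=[0.1121 0.0031; 0.0031 0.1168]
step 3: x^-=[-1.2691, 1.8882]  P^-=[0.3942 0.0493; 0.0493 0.5038]  S=[0.5569 0.0393; 0.0393 0.7131]  K=[0.6764 0.1701; -0.1622 0.7327]  nu=[-0.8055, 2.3691]  x^+=[-1.4110, 3.7547]  P^+=[0.1098 0.0032; 0.0032 0.1156]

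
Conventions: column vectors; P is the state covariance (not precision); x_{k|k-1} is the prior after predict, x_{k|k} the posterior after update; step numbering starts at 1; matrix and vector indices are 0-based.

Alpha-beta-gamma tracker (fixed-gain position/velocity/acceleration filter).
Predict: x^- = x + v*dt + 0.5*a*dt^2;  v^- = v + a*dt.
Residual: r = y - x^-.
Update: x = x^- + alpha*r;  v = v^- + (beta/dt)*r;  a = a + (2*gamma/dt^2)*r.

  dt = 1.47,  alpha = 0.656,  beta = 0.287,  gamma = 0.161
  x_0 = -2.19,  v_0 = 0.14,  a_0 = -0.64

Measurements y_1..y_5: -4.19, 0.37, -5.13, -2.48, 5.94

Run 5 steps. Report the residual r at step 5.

step 1: x_pred=-2.6757  r=-1.5143  x^+=-3.6691  v^+=-1.0965  a^+=-0.8657
step 2: x_pred=-6.2162  r=6.5862  x^+=-1.8956  v^+=-1.0831  a^+=0.1158
step 3: x_pred=-3.3627  r=-1.7673  x^+=-4.5220  v^+=-1.2580  a^+=-0.1476
step 4: x_pred=-6.5307  r=4.0507  x^+=-3.8734  v^+=-0.6841  a^+=0.4560
step 5: x_pred=-4.3863  r=10.3263  x^+=2.3878  v^+=2.0024  a^+=1.9948

resid = 10.3263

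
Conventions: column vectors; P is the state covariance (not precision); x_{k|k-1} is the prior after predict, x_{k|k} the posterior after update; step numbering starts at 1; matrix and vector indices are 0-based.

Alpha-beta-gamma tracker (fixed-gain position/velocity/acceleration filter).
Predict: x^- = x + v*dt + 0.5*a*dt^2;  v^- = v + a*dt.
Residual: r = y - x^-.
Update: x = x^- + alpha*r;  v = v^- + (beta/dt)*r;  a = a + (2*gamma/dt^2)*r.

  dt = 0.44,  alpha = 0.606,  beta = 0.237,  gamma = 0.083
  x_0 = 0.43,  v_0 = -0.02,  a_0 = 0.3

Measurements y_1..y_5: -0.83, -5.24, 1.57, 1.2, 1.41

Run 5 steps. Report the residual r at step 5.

step 1: x_pred=0.4502  r=-1.2802  x^+=-0.3256  v^+=-0.5776  a^+=-0.7977
step 2: x_pred=-0.6569  r=-4.5831  x^+=-3.4343  v^+=-3.3972  a^+=-4.7274
step 3: x_pred=-5.3867  r=6.9567  x^+=-1.1709  v^+=-1.7301  a^+=1.2375
step 4: x_pred=-1.8124  r=3.0124  x^+=0.0131  v^+=0.4369  a^+=3.8204
step 5: x_pred=0.5752  r=0.8348  x^+=1.0811  v^+=2.5676  a^+=4.5362

resid = 0.8348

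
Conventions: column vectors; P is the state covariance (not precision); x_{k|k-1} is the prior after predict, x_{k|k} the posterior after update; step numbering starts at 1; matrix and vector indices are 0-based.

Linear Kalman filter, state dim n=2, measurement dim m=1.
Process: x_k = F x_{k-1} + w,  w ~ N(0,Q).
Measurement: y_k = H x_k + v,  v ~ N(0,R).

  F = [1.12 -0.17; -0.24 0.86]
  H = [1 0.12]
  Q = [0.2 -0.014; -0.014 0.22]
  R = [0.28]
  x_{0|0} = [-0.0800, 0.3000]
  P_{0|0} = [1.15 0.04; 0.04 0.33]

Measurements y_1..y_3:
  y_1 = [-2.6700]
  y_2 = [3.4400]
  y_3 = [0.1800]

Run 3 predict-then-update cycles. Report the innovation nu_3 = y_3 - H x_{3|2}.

innov = [-1.2960]

step 1: x^-=[-0.1406, 0.2772]  P^-=[1.6369 -0.3312; -0.3312 0.5138]  S=[1.8448]  K=[0.8658; -0.1461]  nu=[-2.5627]  x^+=[-2.3592, 0.6516]  P^+=[0.2542 -0.0978; -0.0978 0.4744]
step 2: x^-=[-2.7531, 1.1266]  P^-=[0.5698 -0.2499; -0.2499 0.6259]  S=[0.7988]  K=[0.6757; -0.2188]  nu=[6.0579]  x^+=[1.3405, -0.1990]  P^+=[0.2050 -0.1318; -0.1318 0.5877]
step 3: x^-=[1.5351, -0.4928]  P^-=[0.5243 -0.2873; -0.2873 0.7208]  S=[0.7458]  K=[0.6569; -0.2693]  nu=[-1.2960]  x^+=[0.6838, -0.1438]  P^+=[0.2026 -0.1554; -0.1554 0.6668]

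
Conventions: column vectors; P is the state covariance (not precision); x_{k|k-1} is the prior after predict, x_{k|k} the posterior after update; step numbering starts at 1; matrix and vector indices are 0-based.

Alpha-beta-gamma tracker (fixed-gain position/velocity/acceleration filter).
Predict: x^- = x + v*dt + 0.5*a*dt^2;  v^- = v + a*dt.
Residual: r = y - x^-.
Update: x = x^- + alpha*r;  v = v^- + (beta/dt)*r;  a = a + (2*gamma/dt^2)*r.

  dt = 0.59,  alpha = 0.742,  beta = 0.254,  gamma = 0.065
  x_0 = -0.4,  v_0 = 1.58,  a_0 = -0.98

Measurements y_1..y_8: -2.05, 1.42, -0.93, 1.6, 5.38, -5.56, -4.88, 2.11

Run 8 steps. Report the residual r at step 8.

resid = 9.6135

step 1: x_pred=0.3616  r=-2.4116  x^+=-1.4278  v^+=-0.0364  a^+=-1.8806
step 2: x_pred=-1.7766  r=3.1966  x^+=0.5953  v^+=0.2302  a^+=-0.6868
step 3: x_pred=0.6115  r=-1.5415  x^+=-0.5323  v^+=-0.8387  a^+=-1.2625
step 4: x_pred=-1.2469  r=2.8469  x^+=0.8655  v^+=-0.3580  a^+=-0.1994
step 5: x_pred=0.6196  r=4.7604  x^+=4.1518  v^+=1.5738  a^+=1.5784
step 6: x_pred=5.3551  r=-10.9151  x^+=-2.7439  v^+=-2.1940  a^+=-2.4978
step 7: x_pred=-4.4731  r=-0.4069  x^+=-4.7750  v^+=-3.8429  a^+=-2.6498
step 8: x_pred=-7.5035  r=9.6135  x^+=-0.3703  v^+=-1.2676  a^+=0.9404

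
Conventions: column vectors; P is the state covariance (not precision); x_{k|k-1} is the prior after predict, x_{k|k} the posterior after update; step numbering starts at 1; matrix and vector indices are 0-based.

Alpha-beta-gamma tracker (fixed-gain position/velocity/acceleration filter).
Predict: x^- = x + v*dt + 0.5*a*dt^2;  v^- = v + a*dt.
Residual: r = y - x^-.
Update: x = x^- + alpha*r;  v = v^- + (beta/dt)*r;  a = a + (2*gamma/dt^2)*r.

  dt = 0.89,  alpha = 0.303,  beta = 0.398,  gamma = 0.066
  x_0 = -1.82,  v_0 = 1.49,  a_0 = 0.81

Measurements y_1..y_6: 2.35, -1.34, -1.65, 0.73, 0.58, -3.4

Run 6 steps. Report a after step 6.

a_post = -0.9978

step 1: x_pred=-0.1731  r=2.5231  x^+=0.5914  v^+=3.3392  a^+=1.2305
step 2: x_pred=4.0506  r=-5.3906  x^+=2.4173  v^+=2.0237  a^+=0.3321
step 3: x_pred=4.3499  r=-5.9999  x^+=2.5319  v^+=-0.3638  a^+=-0.6677
step 4: x_pred=1.9437  r=-1.2137  x^+=1.5759  v^+=-1.5008  a^+=-0.8700
step 5: x_pred=-0.1043  r=0.6843  x^+=0.1030  v^+=-1.9691  a^+=-0.7559
step 6: x_pred=-1.9488  r=-1.4512  x^+=-2.3885  v^+=-3.2908  a^+=-0.9978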